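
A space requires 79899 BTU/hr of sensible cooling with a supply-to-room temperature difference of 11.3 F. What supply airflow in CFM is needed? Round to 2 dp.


CFM = 79899 / (1.08 * 11.3) = 6546.95

6546.95 CFM


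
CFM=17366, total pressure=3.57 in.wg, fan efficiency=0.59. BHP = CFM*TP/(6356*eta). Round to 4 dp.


BHP = 17366 * 3.57 / (6356 * 0.59) = 16.5323 hp

16.5323 hp


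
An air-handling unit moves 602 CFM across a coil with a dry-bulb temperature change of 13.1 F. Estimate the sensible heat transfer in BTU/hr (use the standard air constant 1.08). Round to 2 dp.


Q = 1.08 * 602 * 13.1 = 8517.10 BTU/hr

8517.10 BTU/hr


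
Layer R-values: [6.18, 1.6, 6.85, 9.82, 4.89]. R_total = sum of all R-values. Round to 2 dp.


R_total = 6.18 + 1.6 + 6.85 + 9.82 + 4.89 = 29.34

29.34


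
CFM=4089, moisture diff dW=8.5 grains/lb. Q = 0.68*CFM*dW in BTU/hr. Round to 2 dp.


Q = 0.68 * 4089 * 8.5 = 23634.42 BTU/hr

23634.42 BTU/hr


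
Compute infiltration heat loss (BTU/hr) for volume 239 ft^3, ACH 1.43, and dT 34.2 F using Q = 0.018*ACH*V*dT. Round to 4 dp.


Q = 0.018 * 1.43 * 239 * 34.2 = 210.3936 BTU/hr

210.3936 BTU/hr


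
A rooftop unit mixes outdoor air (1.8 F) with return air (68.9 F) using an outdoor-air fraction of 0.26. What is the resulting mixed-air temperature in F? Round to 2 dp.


T_mix = 0.26*1.8 + 0.74*68.9 = 51.45 F

51.45 F


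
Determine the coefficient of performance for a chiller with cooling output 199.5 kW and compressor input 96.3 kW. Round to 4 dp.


COP = 199.5 / 96.3 = 2.0717

2.0717


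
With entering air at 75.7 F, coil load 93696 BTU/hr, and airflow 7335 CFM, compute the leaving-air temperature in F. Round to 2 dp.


dT = 93696/(1.08*7335) = 11.8276
T_leave = 75.7 - 11.8276 = 63.87 F

63.87 F


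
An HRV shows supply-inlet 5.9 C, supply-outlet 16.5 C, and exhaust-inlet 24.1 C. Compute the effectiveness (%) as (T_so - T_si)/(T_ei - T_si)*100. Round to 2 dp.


eff = (16.5-5.9)/(24.1-5.9)*100 = 58.24 %

58.24 %


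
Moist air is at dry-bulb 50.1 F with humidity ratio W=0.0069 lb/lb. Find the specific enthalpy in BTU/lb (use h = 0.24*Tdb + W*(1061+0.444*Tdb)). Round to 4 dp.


h = 0.24*50.1 + 0.0069*(1061+0.444*50.1) = 19.4984 BTU/lb

19.4984 BTU/lb


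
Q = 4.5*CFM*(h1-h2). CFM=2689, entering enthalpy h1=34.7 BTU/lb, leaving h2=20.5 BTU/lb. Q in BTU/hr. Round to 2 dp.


Q = 4.5 * 2689 * (34.7 - 20.5) = 171827.10 BTU/hr

171827.10 BTU/hr


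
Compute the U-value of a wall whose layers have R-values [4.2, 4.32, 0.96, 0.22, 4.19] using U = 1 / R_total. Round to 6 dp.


R_total = 4.2 + 4.32 + 0.96 + 0.22 + 4.19 = 13.89
U = 1/13.89 = 0.071994

0.071994


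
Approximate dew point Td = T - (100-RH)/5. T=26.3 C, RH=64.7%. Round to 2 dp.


Td = 26.3 - (100-64.7)/5 = 19.24 C

19.24 C


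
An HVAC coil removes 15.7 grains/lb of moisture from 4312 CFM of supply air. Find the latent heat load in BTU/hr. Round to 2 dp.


Q = 0.68 * 4312 * 15.7 = 46034.91 BTU/hr

46034.91 BTU/hr


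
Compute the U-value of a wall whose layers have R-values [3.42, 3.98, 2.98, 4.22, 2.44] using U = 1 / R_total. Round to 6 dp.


R_total = 3.42 + 3.98 + 2.98 + 4.22 + 2.44 = 17.04
U = 1/17.04 = 0.058685

0.058685


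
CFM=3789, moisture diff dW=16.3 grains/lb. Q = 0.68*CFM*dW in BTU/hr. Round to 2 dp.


Q = 0.68 * 3789 * 16.3 = 41997.28 BTU/hr

41997.28 BTU/hr


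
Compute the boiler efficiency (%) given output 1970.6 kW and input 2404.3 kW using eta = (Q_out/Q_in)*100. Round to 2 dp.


eta = (1970.6/2404.3)*100 = 81.96 %

81.96 %


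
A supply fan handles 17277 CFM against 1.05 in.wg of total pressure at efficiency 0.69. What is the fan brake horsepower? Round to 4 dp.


BHP = 17277 * 1.05 / (6356 * 0.69) = 4.1364 hp

4.1364 hp


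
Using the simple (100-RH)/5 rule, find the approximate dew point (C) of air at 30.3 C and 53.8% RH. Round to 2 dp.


Td = 30.3 - (100-53.8)/5 = 21.06 C

21.06 C


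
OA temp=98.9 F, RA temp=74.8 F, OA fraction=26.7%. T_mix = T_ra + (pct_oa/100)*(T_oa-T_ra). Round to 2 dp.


T_mix = 74.8 + (26.7/100)*(98.9-74.8) = 81.23 F

81.23 F


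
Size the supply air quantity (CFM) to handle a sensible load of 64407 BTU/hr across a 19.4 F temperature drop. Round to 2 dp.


CFM = 64407 / (1.08 * 19.4) = 3074.03

3074.03 CFM


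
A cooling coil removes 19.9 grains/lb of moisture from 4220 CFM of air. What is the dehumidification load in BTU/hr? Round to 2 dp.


Q = 0.68 * 4220 * 19.9 = 57105.04 BTU/hr

57105.04 BTU/hr


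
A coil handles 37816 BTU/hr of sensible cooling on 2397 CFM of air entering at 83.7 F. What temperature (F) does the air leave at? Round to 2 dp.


dT = 37816/(1.08*2397) = 14.6078
T_leave = 83.7 - 14.6078 = 69.09 F

69.09 F


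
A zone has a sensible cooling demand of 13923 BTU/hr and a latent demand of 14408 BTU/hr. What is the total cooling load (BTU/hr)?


Qt = 13923 + 14408 = 28331 BTU/hr

28331 BTU/hr


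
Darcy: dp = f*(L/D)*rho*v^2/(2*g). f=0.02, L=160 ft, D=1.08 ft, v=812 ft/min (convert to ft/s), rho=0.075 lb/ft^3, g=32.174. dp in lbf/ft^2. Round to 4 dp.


v_fps = 812/60 = 13.5333 ft/s
dp = 0.02*(160/1.08)*0.075*13.5333^2/(2*32.174) = 0.6325 lbf/ft^2

0.6325 lbf/ft^2


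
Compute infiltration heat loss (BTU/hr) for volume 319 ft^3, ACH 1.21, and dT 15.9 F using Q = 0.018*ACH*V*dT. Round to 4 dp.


Q = 0.018 * 1.21 * 319 * 15.9 = 110.4703 BTU/hr

110.4703 BTU/hr


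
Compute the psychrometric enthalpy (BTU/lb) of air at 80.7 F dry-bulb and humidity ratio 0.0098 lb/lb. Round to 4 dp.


h = 0.24*80.7 + 0.0098*(1061+0.444*80.7) = 30.1169 BTU/lb

30.1169 BTU/lb


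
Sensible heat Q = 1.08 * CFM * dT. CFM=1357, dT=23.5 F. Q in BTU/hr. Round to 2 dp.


Q = 1.08 * 1357 * 23.5 = 34440.66 BTU/hr

34440.66 BTU/hr


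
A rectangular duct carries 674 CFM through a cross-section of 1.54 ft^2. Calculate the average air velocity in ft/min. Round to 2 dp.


V = 674 / 1.54 = 437.66 ft/min

437.66 ft/min


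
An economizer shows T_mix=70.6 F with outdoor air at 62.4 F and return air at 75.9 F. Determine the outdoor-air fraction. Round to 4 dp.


frac = (70.6 - 75.9) / (62.4 - 75.9) = 0.3926

0.3926


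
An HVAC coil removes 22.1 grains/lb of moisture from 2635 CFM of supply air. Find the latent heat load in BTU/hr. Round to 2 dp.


Q = 0.68 * 2635 * 22.1 = 39598.78 BTU/hr

39598.78 BTU/hr


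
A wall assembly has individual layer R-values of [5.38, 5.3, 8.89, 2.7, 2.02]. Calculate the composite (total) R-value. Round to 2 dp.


R_total = 5.38 + 5.3 + 8.89 + 2.7 + 2.02 = 24.29

24.29


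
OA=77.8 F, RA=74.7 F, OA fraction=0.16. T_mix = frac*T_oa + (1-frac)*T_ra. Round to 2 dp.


T_mix = 0.16*77.8 + 0.84*74.7 = 75.20 F

75.20 F


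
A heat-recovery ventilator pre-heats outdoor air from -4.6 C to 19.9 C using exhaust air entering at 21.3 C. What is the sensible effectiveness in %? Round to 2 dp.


eff = (19.9-(-4.6))/(21.3-(-4.6))*100 = 94.59 %

94.59 %


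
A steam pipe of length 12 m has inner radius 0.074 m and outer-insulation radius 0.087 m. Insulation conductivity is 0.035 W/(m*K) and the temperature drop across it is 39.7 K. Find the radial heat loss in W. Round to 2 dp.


Q = 2*pi*0.035*12*39.7/ln(0.087/0.074) = 647.33 W

647.33 W


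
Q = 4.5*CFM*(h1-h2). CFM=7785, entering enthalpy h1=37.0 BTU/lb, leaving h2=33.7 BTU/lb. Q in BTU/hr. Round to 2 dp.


Q = 4.5 * 7785 * (37.0 - 33.7) = 115607.25 BTU/hr

115607.25 BTU/hr


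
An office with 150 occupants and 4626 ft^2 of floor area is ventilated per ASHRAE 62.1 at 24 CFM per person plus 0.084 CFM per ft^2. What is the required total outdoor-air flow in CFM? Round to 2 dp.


Total = 150*24 + 4626*0.084 = 3988.58 CFM

3988.58 CFM


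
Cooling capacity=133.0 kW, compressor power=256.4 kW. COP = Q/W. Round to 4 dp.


COP = 133.0 / 256.4 = 0.5187

0.5187


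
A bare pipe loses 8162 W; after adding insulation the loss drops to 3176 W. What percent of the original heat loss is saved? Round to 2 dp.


Savings = ((8162-3176)/8162)*100 = 61.09 %

61.09 %


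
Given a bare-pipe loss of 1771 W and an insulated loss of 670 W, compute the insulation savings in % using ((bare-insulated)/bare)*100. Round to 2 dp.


Savings = ((1771-670)/1771)*100 = 62.17 %

62.17 %


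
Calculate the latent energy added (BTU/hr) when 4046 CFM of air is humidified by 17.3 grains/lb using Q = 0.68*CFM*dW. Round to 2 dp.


Q = 0.68 * 4046 * 17.3 = 47597.14 BTU/hr

47597.14 BTU/hr


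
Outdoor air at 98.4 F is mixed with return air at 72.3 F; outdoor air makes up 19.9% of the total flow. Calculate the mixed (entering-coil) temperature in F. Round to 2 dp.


T_mix = 72.3 + (19.9/100)*(98.4-72.3) = 77.49 F

77.49 F


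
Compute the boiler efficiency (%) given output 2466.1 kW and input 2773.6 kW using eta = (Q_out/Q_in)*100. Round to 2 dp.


eta = (2466.1/2773.6)*100 = 88.91 %

88.91 %


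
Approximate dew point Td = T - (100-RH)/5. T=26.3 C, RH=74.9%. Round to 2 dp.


Td = 26.3 - (100-74.9)/5 = 21.28 C

21.28 C


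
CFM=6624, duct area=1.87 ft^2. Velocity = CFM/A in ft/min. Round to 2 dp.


V = 6624 / 1.87 = 3542.25 ft/min

3542.25 ft/min


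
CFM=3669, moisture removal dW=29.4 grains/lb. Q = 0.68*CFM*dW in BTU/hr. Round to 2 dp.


Q = 0.68 * 3669 * 29.4 = 73350.65 BTU/hr

73350.65 BTU/hr


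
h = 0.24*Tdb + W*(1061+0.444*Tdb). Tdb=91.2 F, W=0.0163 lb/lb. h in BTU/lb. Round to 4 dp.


h = 0.24*91.2 + 0.0163*(1061+0.444*91.2) = 39.8423 BTU/lb

39.8423 BTU/lb


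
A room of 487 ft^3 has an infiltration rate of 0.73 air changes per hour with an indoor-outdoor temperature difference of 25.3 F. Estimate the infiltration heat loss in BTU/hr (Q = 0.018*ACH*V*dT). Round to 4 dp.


Q = 0.018 * 0.73 * 487 * 25.3 = 161.8993 BTU/hr

161.8993 BTU/hr


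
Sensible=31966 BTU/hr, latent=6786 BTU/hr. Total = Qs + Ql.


Qt = 31966 + 6786 = 38752 BTU/hr

38752 BTU/hr


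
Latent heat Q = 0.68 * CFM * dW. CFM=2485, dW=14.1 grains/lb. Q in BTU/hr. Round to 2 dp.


Q = 0.68 * 2485 * 14.1 = 23826.18 BTU/hr

23826.18 BTU/hr


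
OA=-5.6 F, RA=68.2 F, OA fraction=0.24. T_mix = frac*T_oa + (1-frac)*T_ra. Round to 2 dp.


T_mix = 0.24*(-5.6) + 0.76*68.2 = 50.49 F

50.49 F


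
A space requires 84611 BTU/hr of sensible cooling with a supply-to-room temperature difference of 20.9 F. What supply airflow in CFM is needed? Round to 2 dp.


CFM = 84611 / (1.08 * 20.9) = 3748.49

3748.49 CFM


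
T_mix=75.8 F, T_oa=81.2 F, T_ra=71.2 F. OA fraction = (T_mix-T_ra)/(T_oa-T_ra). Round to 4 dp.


frac = (75.8 - 71.2) / (81.2 - 71.2) = 0.4600

0.4600


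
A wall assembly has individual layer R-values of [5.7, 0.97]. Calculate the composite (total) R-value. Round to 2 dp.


R_total = 5.7 + 0.97 = 6.67

6.67


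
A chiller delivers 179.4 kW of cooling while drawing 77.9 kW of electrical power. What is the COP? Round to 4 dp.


COP = 179.4 / 77.9 = 2.3030

2.3030


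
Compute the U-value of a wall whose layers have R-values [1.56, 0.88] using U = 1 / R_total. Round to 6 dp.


R_total = 1.56 + 0.88 = 2.44
U = 1/2.44 = 0.409836

0.409836


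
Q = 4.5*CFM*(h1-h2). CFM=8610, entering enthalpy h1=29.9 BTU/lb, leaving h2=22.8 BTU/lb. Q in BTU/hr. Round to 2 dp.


Q = 4.5 * 8610 * (29.9 - 22.8) = 275089.50 BTU/hr

275089.50 BTU/hr


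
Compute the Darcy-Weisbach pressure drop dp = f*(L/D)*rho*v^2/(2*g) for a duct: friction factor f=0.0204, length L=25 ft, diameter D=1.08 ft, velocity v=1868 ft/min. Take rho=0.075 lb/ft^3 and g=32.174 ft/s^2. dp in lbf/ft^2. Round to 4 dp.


v_fps = 1868/60 = 31.1333 ft/s
dp = 0.0204*(25/1.08)*0.075*31.1333^2/(2*32.174) = 0.5335 lbf/ft^2

0.5335 lbf/ft^2


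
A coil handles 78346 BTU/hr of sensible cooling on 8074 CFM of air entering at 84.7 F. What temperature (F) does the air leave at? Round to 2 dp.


dT = 78346/(1.08*8074) = 8.9847
T_leave = 84.7 - 8.9847 = 75.72 F

75.72 F


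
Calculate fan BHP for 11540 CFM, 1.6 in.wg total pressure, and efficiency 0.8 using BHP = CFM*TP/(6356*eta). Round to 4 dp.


BHP = 11540 * 1.6 / (6356 * 0.8) = 3.6312 hp

3.6312 hp


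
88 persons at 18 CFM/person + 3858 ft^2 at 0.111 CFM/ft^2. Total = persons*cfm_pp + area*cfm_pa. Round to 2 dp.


Total = 88*18 + 3858*0.111 = 2012.24 CFM

2012.24 CFM


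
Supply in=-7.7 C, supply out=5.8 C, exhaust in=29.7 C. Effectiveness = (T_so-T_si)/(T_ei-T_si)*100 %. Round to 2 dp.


eff = (5.8-(-7.7))/(29.7-(-7.7))*100 = 36.10 %

36.10 %


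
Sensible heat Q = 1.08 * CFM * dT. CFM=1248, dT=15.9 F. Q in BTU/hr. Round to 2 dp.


Q = 1.08 * 1248 * 15.9 = 21430.66 BTU/hr

21430.66 BTU/hr


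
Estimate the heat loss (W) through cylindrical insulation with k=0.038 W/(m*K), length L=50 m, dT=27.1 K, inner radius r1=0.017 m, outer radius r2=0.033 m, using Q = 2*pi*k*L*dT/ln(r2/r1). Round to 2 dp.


Q = 2*pi*0.038*50*27.1/ln(0.033/0.017) = 487.75 W

487.75 W


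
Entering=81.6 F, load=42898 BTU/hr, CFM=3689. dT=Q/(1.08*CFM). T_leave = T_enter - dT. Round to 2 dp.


dT = 42898/(1.08*3689) = 10.7672
T_leave = 81.6 - 10.7672 = 70.83 F

70.83 F


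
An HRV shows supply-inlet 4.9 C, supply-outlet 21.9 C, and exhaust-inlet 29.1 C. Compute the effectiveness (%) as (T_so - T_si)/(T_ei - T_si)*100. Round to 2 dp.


eff = (21.9-4.9)/(29.1-4.9)*100 = 70.25 %

70.25 %


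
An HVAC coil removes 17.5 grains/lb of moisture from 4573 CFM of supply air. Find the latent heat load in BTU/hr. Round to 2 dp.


Q = 0.68 * 4573 * 17.5 = 54418.70 BTU/hr

54418.70 BTU/hr


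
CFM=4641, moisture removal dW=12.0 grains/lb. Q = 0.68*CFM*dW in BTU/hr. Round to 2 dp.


Q = 0.68 * 4641 * 12.0 = 37870.56 BTU/hr

37870.56 BTU/hr


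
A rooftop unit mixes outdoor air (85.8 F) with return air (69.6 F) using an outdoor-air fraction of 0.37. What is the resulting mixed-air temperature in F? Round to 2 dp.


T_mix = 0.37*85.8 + 0.63*69.6 = 75.59 F

75.59 F


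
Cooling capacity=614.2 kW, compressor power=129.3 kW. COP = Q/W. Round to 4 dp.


COP = 614.2 / 129.3 = 4.7502

4.7502


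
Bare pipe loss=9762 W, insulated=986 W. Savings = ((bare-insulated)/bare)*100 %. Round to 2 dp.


Savings = ((9762-986)/9762)*100 = 89.90 %

89.90 %


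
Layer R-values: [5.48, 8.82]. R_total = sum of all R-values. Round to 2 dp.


R_total = 5.48 + 8.82 = 14.30

14.30


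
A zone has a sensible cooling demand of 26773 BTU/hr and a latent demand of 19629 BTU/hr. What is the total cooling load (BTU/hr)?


Qt = 26773 + 19629 = 46402 BTU/hr

46402 BTU/hr


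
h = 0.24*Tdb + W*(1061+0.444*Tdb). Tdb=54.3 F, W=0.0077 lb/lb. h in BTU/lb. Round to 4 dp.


h = 0.24*54.3 + 0.0077*(1061+0.444*54.3) = 21.3873 BTU/lb

21.3873 BTU/lb


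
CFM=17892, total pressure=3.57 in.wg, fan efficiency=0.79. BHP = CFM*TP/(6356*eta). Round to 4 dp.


BHP = 17892 * 3.57 / (6356 * 0.79) = 12.7208 hp

12.7208 hp


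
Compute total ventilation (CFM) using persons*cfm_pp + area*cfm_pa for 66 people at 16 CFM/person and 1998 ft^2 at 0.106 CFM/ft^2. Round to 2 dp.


Total = 66*16 + 1998*0.106 = 1267.79 CFM

1267.79 CFM


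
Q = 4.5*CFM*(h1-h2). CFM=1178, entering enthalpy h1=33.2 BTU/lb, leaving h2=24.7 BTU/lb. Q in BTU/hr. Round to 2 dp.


Q = 4.5 * 1178 * (33.2 - 24.7) = 45058.50 BTU/hr

45058.50 BTU/hr


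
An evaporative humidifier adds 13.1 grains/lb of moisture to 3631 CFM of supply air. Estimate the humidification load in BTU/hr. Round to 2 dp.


Q = 0.68 * 3631 * 13.1 = 32344.95 BTU/hr

32344.95 BTU/hr


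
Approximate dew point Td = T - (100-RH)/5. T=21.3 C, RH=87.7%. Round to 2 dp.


Td = 21.3 - (100-87.7)/5 = 18.84 C

18.84 C


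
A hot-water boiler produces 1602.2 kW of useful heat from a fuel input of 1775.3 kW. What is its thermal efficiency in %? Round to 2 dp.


eta = (1602.2/1775.3)*100 = 90.25 %

90.25 %


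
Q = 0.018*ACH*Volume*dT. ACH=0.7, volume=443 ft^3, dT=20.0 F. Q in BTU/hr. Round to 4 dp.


Q = 0.018 * 0.7 * 443 * 20.0 = 111.6360 BTU/hr

111.6360 BTU/hr


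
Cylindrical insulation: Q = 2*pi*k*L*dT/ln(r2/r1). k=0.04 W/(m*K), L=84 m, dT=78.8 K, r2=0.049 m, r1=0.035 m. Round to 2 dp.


Q = 2*pi*0.04*84*78.8/ln(0.049/0.035) = 4944.20 W

4944.20 W


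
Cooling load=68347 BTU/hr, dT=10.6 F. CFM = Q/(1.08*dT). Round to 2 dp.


CFM = 68347 / (1.08 * 10.6) = 5970.21

5970.21 CFM


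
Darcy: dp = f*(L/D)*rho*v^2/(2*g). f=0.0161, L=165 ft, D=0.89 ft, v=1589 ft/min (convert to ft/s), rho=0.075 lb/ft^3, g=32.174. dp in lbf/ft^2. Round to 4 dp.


v_fps = 1589/60 = 26.4833 ft/s
dp = 0.0161*(165/0.89)*0.075*26.4833^2/(2*32.174) = 2.4400 lbf/ft^2

2.4400 lbf/ft^2


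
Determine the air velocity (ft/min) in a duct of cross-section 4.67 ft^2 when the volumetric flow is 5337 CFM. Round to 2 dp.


V = 5337 / 4.67 = 1142.83 ft/min

1142.83 ft/min


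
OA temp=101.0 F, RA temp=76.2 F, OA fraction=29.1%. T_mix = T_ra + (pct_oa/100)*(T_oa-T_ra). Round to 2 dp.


T_mix = 76.2 + (29.1/100)*(101.0-76.2) = 83.42 F

83.42 F


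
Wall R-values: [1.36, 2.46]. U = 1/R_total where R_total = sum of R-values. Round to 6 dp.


R_total = 1.36 + 2.46 = 3.82
U = 1/3.82 = 0.261780

0.261780


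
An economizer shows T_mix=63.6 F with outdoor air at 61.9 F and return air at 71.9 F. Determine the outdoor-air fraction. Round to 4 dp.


frac = (63.6 - 71.9) / (61.9 - 71.9) = 0.8300

0.8300


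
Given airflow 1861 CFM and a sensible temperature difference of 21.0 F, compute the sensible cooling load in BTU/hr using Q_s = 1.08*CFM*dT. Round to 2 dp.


Q = 1.08 * 1861 * 21.0 = 42207.48 BTU/hr

42207.48 BTU/hr


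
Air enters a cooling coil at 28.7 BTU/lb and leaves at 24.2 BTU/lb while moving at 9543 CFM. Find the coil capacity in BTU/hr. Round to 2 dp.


Q = 4.5 * 9543 * (28.7 - 24.2) = 193245.75 BTU/hr

193245.75 BTU/hr


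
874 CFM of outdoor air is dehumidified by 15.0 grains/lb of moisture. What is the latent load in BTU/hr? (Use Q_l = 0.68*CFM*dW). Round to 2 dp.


Q = 0.68 * 874 * 15.0 = 8914.80 BTU/hr

8914.80 BTU/hr


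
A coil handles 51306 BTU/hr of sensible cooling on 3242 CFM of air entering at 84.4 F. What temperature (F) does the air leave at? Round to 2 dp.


dT = 51306/(1.08*3242) = 14.6532
T_leave = 84.4 - 14.6532 = 69.75 F

69.75 F


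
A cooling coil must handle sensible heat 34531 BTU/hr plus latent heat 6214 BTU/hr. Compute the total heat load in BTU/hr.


Qt = 34531 + 6214 = 40745 BTU/hr

40745 BTU/hr


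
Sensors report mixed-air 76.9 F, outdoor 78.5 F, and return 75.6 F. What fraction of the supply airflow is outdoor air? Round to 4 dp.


frac = (76.9 - 75.6) / (78.5 - 75.6) = 0.4483

0.4483


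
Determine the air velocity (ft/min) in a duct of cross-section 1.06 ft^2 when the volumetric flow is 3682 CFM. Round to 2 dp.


V = 3682 / 1.06 = 3473.58 ft/min

3473.58 ft/min


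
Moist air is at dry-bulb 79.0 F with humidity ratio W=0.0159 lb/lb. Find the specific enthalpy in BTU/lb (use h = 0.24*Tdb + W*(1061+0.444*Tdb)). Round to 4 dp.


h = 0.24*79.0 + 0.0159*(1061+0.444*79.0) = 36.3876 BTU/lb

36.3876 BTU/lb


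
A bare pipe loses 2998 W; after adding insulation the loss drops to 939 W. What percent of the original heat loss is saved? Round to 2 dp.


Savings = ((2998-939)/2998)*100 = 68.68 %

68.68 %


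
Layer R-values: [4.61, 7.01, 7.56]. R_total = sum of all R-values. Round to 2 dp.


R_total = 4.61 + 7.01 + 7.56 = 19.18

19.18


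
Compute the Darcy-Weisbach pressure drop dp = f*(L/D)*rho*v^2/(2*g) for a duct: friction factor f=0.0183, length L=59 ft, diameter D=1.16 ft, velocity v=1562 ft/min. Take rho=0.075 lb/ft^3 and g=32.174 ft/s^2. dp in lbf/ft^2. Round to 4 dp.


v_fps = 1562/60 = 26.0333 ft/s
dp = 0.0183*(59/1.16)*0.075*26.0333^2/(2*32.174) = 0.7352 lbf/ft^2

0.7352 lbf/ft^2


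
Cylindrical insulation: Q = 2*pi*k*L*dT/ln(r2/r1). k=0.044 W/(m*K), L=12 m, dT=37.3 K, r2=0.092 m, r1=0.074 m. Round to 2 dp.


Q = 2*pi*0.044*12*37.3/ln(0.092/0.074) = 568.35 W

568.35 W


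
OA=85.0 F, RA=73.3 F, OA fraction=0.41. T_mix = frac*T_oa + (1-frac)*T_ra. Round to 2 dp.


T_mix = 0.41*85.0 + 0.59*73.3 = 78.10 F

78.10 F


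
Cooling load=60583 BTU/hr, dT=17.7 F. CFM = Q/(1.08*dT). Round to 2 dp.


CFM = 60583 / (1.08 * 17.7) = 3169.23

3169.23 CFM


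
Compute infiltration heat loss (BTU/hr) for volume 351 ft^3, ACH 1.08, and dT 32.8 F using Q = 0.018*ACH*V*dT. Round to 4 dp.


Q = 0.018 * 1.08 * 351 * 32.8 = 223.8088 BTU/hr

223.8088 BTU/hr


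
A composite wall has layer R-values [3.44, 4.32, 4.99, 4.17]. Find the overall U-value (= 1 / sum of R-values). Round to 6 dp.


R_total = 3.44 + 4.32 + 4.99 + 4.17 = 16.92
U = 1/16.92 = 0.059102

0.059102


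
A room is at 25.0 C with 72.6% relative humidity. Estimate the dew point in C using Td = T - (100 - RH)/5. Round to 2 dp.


Td = 25.0 - (100-72.6)/5 = 19.52 C

19.52 C


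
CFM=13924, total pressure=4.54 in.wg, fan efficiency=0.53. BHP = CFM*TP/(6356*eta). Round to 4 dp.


BHP = 13924 * 4.54 / (6356 * 0.53) = 18.7655 hp

18.7655 hp


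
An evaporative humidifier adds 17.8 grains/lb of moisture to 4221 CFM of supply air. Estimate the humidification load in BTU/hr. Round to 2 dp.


Q = 0.68 * 4221 * 17.8 = 51090.98 BTU/hr

51090.98 BTU/hr


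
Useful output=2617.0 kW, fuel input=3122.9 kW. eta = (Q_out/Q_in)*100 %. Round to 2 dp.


eta = (2617.0/3122.9)*100 = 83.80 %

83.80 %


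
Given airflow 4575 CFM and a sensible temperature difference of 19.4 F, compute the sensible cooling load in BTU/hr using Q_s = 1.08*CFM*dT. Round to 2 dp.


Q = 1.08 * 4575 * 19.4 = 95855.40 BTU/hr

95855.40 BTU/hr


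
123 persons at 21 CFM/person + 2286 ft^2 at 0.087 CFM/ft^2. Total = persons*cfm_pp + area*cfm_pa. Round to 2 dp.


Total = 123*21 + 2286*0.087 = 2781.88 CFM

2781.88 CFM


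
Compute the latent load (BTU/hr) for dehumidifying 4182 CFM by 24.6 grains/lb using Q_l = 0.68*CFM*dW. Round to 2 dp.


Q = 0.68 * 4182 * 24.6 = 69956.50 BTU/hr

69956.50 BTU/hr


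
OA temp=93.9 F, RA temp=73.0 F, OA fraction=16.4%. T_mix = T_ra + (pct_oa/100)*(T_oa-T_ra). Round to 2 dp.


T_mix = 73.0 + (16.4/100)*(93.9-73.0) = 76.43 F

76.43 F


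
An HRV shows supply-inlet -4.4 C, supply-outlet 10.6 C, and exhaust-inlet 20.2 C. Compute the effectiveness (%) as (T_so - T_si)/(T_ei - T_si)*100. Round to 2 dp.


eff = (10.6-(-4.4))/(20.2-(-4.4))*100 = 60.98 %

60.98 %


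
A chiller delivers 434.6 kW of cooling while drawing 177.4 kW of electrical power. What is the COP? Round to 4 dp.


COP = 434.6 / 177.4 = 2.4498

2.4498


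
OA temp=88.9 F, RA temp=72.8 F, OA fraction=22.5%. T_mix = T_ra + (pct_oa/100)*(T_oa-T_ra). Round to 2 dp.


T_mix = 72.8 + (22.5/100)*(88.9-72.8) = 76.42 F

76.42 F


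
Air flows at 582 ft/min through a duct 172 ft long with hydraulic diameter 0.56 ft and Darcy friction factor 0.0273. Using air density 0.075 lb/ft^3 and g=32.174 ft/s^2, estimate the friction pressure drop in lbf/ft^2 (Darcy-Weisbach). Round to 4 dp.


v_fps = 582/60 = 9.7 ft/s
dp = 0.0273*(172/0.56)*0.075*9.7^2/(2*32.174) = 0.9195 lbf/ft^2

0.9195 lbf/ft^2


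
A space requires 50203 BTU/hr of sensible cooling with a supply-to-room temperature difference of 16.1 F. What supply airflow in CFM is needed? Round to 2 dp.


CFM = 50203 / (1.08 * 16.1) = 2887.22

2887.22 CFM


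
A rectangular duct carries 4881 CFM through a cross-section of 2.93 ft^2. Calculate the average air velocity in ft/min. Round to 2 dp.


V = 4881 / 2.93 = 1665.87 ft/min

1665.87 ft/min


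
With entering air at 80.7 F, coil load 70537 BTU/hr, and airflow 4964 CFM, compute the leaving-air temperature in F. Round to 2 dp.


dT = 70537/(1.08*4964) = 13.1571
T_leave = 80.7 - 13.1571 = 67.54 F

67.54 F


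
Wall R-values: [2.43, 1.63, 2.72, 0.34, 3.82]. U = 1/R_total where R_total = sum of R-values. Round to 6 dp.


R_total = 2.43 + 1.63 + 2.72 + 0.34 + 3.82 = 10.94
U = 1/10.94 = 0.091408

0.091408


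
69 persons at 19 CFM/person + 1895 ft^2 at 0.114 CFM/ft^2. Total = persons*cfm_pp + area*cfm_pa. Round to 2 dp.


Total = 69*19 + 1895*0.114 = 1527.03 CFM

1527.03 CFM


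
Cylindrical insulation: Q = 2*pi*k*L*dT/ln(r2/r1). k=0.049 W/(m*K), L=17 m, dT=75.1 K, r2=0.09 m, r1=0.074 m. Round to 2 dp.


Q = 2*pi*0.049*17*75.1/ln(0.09/0.074) = 2008.05 W

2008.05 W


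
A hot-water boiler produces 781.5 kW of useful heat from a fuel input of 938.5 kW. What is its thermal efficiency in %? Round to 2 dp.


eta = (781.5/938.5)*100 = 83.27 %

83.27 %


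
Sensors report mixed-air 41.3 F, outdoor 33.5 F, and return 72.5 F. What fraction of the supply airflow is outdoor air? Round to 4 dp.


frac = (41.3 - 72.5) / (33.5 - 72.5) = 0.8000

0.8000


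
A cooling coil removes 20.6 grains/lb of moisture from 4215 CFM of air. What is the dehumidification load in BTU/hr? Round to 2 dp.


Q = 0.68 * 4215 * 20.6 = 59043.72 BTU/hr

59043.72 BTU/hr


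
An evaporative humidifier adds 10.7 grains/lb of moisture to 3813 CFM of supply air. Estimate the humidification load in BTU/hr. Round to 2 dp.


Q = 0.68 * 3813 * 10.7 = 27743.39 BTU/hr

27743.39 BTU/hr


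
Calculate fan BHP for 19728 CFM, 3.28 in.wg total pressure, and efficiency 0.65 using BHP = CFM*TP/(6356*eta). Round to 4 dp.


BHP = 19728 * 3.28 / (6356 * 0.65) = 15.6624 hp

15.6624 hp


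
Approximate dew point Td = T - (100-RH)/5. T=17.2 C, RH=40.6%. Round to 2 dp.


Td = 17.2 - (100-40.6)/5 = 5.32 C

5.32 C


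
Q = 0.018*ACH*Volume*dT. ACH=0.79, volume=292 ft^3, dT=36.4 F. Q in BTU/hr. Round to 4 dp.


Q = 0.018 * 0.79 * 292 * 36.4 = 151.1415 BTU/hr

151.1415 BTU/hr


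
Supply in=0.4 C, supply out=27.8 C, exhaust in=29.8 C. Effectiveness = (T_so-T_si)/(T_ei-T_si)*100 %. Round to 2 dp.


eff = (27.8-0.4)/(29.8-0.4)*100 = 93.20 %

93.20 %


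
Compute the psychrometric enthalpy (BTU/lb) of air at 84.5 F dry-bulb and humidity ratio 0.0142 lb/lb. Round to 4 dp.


h = 0.24*84.5 + 0.0142*(1061+0.444*84.5) = 35.8790 BTU/lb

35.8790 BTU/lb


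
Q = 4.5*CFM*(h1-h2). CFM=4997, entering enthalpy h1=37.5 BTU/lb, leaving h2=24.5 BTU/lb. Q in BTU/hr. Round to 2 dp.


Q = 4.5 * 4997 * (37.5 - 24.5) = 292324.50 BTU/hr

292324.50 BTU/hr


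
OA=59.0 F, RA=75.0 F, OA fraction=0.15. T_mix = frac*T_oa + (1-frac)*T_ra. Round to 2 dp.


T_mix = 0.15*59.0 + 0.85*75.0 = 72.60 F

72.60 F


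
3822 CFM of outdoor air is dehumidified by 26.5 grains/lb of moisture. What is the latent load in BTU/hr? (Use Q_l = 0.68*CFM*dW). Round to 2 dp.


Q = 0.68 * 3822 * 26.5 = 68872.44 BTU/hr

68872.44 BTU/hr


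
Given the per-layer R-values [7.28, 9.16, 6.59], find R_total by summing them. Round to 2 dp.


R_total = 7.28 + 9.16 + 6.59 = 23.03

23.03


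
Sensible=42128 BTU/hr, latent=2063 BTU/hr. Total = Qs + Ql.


Qt = 42128 + 2063 = 44191 BTU/hr

44191 BTU/hr


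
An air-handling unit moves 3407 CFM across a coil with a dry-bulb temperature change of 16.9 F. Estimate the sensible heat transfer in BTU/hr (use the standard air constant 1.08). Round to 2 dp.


Q = 1.08 * 3407 * 16.9 = 62184.56 BTU/hr

62184.56 BTU/hr


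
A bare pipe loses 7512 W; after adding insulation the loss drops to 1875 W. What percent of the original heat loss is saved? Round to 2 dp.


Savings = ((7512-1875)/7512)*100 = 75.04 %

75.04 %


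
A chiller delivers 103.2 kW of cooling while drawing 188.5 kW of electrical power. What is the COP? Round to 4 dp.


COP = 103.2 / 188.5 = 0.5475

0.5475


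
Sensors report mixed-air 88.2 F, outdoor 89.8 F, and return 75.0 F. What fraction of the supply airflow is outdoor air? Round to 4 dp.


frac = (88.2 - 75.0) / (89.8 - 75.0) = 0.8919

0.8919


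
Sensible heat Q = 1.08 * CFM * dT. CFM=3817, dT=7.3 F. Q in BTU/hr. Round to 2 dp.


Q = 1.08 * 3817 * 7.3 = 30093.23 BTU/hr

30093.23 BTU/hr


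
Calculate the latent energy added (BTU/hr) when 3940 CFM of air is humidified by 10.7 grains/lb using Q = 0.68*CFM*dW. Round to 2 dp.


Q = 0.68 * 3940 * 10.7 = 28667.44 BTU/hr

28667.44 BTU/hr


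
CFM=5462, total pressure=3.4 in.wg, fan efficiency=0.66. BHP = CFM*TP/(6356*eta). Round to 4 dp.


BHP = 5462 * 3.4 / (6356 * 0.66) = 4.4269 hp

4.4269 hp


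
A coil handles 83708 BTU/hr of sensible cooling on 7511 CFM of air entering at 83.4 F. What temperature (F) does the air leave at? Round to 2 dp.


dT = 83708/(1.08*7511) = 10.3192
T_leave = 83.4 - 10.3192 = 73.08 F

73.08 F


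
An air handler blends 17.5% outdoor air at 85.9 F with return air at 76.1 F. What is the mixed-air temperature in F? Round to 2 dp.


T_mix = 76.1 + (17.5/100)*(85.9-76.1) = 77.82 F

77.82 F


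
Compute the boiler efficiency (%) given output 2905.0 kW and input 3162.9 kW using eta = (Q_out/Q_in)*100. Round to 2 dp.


eta = (2905.0/3162.9)*100 = 91.85 %

91.85 %


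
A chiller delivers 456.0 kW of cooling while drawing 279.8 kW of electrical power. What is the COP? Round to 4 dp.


COP = 456.0 / 279.8 = 1.6297

1.6297


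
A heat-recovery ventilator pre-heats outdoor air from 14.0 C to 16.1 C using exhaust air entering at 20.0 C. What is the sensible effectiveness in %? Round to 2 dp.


eff = (16.1-14.0)/(20.0-14.0)*100 = 35.00 %

35.00 %


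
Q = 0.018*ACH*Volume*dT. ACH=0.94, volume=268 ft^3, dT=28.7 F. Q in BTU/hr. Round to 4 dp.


Q = 0.018 * 0.94 * 268 * 28.7 = 130.1419 BTU/hr

130.1419 BTU/hr


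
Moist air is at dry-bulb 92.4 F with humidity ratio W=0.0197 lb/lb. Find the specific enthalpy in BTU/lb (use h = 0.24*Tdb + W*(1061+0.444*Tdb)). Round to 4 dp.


h = 0.24*92.4 + 0.0197*(1061+0.444*92.4) = 43.8859 BTU/lb

43.8859 BTU/lb


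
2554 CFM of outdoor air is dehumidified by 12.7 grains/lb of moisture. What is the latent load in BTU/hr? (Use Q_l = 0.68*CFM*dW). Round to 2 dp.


Q = 0.68 * 2554 * 12.7 = 22056.34 BTU/hr

22056.34 BTU/hr


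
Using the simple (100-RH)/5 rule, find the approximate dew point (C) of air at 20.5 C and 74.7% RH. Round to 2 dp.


Td = 20.5 - (100-74.7)/5 = 15.44 C

15.44 C


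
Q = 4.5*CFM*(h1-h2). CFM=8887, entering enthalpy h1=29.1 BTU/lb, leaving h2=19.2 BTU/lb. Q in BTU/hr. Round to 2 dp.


Q = 4.5 * 8887 * (29.1 - 19.2) = 395915.85 BTU/hr

395915.85 BTU/hr


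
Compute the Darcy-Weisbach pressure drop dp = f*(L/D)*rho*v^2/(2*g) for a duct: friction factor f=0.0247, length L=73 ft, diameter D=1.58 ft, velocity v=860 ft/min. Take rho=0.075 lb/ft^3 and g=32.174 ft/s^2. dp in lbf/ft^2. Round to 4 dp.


v_fps = 860/60 = 14.3333 ft/s
dp = 0.0247*(73/1.58)*0.075*14.3333^2/(2*32.174) = 0.2733 lbf/ft^2

0.2733 lbf/ft^2


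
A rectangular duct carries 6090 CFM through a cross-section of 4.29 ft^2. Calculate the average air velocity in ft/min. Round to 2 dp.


V = 6090 / 4.29 = 1419.58 ft/min

1419.58 ft/min


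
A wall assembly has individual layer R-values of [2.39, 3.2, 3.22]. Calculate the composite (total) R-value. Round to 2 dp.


R_total = 2.39 + 3.2 + 3.22 = 8.81

8.81


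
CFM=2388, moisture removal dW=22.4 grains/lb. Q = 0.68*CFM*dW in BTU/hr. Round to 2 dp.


Q = 0.68 * 2388 * 22.4 = 36374.02 BTU/hr

36374.02 BTU/hr


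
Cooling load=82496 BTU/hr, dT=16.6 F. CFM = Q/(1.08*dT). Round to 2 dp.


CFM = 82496 / (1.08 * 16.6) = 4601.52

4601.52 CFM


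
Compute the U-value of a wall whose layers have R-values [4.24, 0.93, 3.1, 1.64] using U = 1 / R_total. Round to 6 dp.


R_total = 4.24 + 0.93 + 3.1 + 1.64 = 9.91
U = 1/9.91 = 0.100908

0.100908


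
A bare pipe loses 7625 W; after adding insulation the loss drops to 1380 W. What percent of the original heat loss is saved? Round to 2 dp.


Savings = ((7625-1380)/7625)*100 = 81.90 %

81.90 %


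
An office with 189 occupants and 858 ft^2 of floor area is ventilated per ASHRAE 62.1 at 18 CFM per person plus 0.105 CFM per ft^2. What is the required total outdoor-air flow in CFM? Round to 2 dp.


Total = 189*18 + 858*0.105 = 3492.09 CFM

3492.09 CFM


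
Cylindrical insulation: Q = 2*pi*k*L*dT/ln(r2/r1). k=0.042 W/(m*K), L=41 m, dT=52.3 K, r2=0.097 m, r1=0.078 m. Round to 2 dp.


Q = 2*pi*0.042*41*52.3/ln(0.097/0.078) = 2595.70 W

2595.70 W


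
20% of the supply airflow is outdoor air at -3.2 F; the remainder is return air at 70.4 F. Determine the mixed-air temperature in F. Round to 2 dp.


T_mix = 0.2*(-3.2) + 0.8*70.4 = 55.68 F

55.68 F


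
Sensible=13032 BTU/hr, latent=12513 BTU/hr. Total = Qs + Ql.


Qt = 13032 + 12513 = 25545 BTU/hr

25545 BTU/hr


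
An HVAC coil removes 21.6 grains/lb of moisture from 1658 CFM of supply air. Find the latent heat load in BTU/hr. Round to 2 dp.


Q = 0.68 * 1658 * 21.6 = 24352.70 BTU/hr

24352.70 BTU/hr


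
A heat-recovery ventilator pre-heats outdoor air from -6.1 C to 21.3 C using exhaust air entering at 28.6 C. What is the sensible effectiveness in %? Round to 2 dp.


eff = (21.3-(-6.1))/(28.6-(-6.1))*100 = 78.96 %

78.96 %


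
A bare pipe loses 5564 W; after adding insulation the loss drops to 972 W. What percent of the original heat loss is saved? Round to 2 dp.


Savings = ((5564-972)/5564)*100 = 82.53 %

82.53 %


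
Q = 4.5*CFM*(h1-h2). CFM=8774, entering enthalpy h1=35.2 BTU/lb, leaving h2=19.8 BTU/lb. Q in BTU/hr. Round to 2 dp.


Q = 4.5 * 8774 * (35.2 - 19.8) = 608038.20 BTU/hr

608038.20 BTU/hr


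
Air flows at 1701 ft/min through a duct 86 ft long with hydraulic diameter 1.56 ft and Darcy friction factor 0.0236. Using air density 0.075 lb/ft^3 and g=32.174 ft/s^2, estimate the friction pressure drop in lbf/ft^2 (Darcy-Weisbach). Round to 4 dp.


v_fps = 1701/60 = 28.35 ft/s
dp = 0.0236*(86/1.56)*0.075*28.35^2/(2*32.174) = 1.2188 lbf/ft^2

1.2188 lbf/ft^2


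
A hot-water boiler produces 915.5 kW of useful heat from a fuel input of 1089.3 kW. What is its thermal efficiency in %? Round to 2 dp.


eta = (915.5/1089.3)*100 = 84.04 %

84.04 %


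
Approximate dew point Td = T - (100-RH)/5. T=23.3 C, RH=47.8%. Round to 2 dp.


Td = 23.3 - (100-47.8)/5 = 12.86 C

12.86 C


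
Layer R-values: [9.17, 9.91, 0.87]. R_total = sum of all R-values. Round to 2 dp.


R_total = 9.17 + 9.91 + 0.87 = 19.95

19.95


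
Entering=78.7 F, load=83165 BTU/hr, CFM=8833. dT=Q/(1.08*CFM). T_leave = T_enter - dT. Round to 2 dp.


dT = 83165/(1.08*8833) = 8.7178
T_leave = 78.7 - 8.7178 = 69.98 F

69.98 F


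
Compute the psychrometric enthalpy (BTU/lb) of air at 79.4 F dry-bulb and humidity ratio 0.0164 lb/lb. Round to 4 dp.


h = 0.24*79.4 + 0.0164*(1061+0.444*79.4) = 37.0346 BTU/lb

37.0346 BTU/lb


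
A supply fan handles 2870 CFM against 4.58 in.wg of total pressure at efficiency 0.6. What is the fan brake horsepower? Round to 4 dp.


BHP = 2870 * 4.58 / (6356 * 0.6) = 3.4468 hp

3.4468 hp


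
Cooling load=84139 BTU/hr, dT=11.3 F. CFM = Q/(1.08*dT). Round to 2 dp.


CFM = 84139 / (1.08 * 11.3) = 6894.38

6894.38 CFM


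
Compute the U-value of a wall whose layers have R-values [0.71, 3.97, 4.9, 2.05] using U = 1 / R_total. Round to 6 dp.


R_total = 0.71 + 3.97 + 4.9 + 2.05 = 11.63
U = 1/11.63 = 0.085985

0.085985


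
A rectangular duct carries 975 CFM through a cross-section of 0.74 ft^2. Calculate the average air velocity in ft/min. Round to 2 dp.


V = 975 / 0.74 = 1317.57 ft/min

1317.57 ft/min


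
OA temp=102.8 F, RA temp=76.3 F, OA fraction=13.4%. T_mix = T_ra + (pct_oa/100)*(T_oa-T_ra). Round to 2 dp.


T_mix = 76.3 + (13.4/100)*(102.8-76.3) = 79.85 F

79.85 F


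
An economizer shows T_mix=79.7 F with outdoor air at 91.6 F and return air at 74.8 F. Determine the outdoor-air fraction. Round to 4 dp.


frac = (79.7 - 74.8) / (91.6 - 74.8) = 0.2917

0.2917


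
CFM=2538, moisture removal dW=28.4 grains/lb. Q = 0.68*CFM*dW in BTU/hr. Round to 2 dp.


Q = 0.68 * 2538 * 28.4 = 49013.86 BTU/hr

49013.86 BTU/hr


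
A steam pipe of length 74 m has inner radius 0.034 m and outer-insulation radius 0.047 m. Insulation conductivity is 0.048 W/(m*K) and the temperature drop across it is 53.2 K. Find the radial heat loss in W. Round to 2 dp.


Q = 2*pi*0.048*74*53.2/ln(0.047/0.034) = 3666.95 W

3666.95 W


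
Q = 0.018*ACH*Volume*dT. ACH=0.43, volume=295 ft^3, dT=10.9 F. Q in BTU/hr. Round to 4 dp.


Q = 0.018 * 0.43 * 295 * 10.9 = 24.8880 BTU/hr

24.8880 BTU/hr


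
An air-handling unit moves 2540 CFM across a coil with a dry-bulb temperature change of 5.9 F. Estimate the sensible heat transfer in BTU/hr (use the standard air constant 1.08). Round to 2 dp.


Q = 1.08 * 2540 * 5.9 = 16184.88 BTU/hr

16184.88 BTU/hr


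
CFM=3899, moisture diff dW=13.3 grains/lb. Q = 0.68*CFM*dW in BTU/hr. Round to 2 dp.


Q = 0.68 * 3899 * 13.3 = 35262.56 BTU/hr

35262.56 BTU/hr


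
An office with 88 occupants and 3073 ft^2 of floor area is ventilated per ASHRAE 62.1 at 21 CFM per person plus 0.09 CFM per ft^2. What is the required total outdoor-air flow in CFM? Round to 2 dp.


Total = 88*21 + 3073*0.09 = 2124.57 CFM

2124.57 CFM


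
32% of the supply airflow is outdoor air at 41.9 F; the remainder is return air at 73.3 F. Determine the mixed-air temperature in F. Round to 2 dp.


T_mix = 0.32*41.9 + 0.68*73.3 = 63.25 F

63.25 F


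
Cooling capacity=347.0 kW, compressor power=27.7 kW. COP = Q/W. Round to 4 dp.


COP = 347.0 / 27.7 = 12.5271

12.5271


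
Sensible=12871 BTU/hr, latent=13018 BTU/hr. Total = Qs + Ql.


Qt = 12871 + 13018 = 25889 BTU/hr

25889 BTU/hr


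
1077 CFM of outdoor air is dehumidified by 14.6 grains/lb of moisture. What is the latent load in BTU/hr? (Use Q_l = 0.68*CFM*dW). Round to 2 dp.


Q = 0.68 * 1077 * 14.6 = 10692.46 BTU/hr

10692.46 BTU/hr


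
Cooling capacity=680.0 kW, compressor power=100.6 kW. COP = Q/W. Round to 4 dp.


COP = 680.0 / 100.6 = 6.7594

6.7594


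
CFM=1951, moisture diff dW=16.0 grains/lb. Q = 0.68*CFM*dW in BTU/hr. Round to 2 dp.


Q = 0.68 * 1951 * 16.0 = 21226.88 BTU/hr

21226.88 BTU/hr


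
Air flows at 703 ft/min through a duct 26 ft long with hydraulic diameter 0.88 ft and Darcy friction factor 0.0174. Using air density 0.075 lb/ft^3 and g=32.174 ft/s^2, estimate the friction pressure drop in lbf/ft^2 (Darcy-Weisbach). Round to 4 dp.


v_fps = 703/60 = 11.7167 ft/s
dp = 0.0174*(26/0.88)*0.075*11.7167^2/(2*32.174) = 0.0823 lbf/ft^2

0.0823 lbf/ft^2


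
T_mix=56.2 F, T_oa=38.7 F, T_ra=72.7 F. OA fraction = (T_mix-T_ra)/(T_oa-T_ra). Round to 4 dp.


frac = (56.2 - 72.7) / (38.7 - 72.7) = 0.4853

0.4853


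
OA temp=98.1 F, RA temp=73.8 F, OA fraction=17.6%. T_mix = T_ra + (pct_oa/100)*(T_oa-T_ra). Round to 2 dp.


T_mix = 73.8 + (17.6/100)*(98.1-73.8) = 78.08 F

78.08 F


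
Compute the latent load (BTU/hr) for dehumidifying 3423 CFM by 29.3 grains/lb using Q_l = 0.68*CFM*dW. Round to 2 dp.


Q = 0.68 * 3423 * 29.3 = 68199.85 BTU/hr

68199.85 BTU/hr


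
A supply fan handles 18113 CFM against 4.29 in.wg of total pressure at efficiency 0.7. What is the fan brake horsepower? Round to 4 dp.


BHP = 18113 * 4.29 / (6356 * 0.7) = 17.4649 hp

17.4649 hp


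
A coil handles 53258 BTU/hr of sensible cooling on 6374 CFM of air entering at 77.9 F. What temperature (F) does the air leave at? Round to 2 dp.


dT = 53258/(1.08*6374) = 7.7366
T_leave = 77.9 - 7.7366 = 70.16 F

70.16 F


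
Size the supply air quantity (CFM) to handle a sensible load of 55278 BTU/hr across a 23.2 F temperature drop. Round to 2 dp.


CFM = 55278 / (1.08 * 23.2) = 2206.18

2206.18 CFM
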